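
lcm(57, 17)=969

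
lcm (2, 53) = 106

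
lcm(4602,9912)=128856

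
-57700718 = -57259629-441089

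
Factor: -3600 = -1*2^4*3^2*5^2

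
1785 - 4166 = -2381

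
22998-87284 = -64286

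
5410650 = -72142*(-75)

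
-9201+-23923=-33124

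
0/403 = 0 = 0.00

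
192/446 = 96/223 ≈ 0.430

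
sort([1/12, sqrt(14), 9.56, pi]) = [1/12, pi, sqrt(14), 9.56]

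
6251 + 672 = 6923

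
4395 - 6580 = -2185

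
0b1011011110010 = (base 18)1026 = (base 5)141444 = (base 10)5874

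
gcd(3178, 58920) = 2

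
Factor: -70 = -1*2^1*5^1*7^1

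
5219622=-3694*(-1413)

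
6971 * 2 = 13942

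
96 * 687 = 65952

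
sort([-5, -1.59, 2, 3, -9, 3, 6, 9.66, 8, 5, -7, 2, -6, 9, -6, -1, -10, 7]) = [-10, -9, -7, -6, -6, -5, -1.59, -1, 2, 2, 3, 3, 5, 6, 7, 8, 9, 9.66]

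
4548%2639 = 1909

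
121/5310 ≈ 0.0228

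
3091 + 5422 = 8513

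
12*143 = 1716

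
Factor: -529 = -1 * 23^2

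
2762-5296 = -2534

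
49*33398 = 1636502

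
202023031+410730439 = 612753470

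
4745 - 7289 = -2544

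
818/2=409=409.00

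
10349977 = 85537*121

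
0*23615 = 0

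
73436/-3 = -24478-2/3 ≈ -24478.67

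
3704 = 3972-268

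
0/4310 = 0 = 0.00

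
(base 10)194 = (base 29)6k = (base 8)302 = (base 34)5o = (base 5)1234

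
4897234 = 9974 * 491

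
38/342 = 1/9 ≈ 0.111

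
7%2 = 1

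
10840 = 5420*2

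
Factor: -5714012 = -1*2^2*43^1*139^1*239^1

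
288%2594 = 288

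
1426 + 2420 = 3846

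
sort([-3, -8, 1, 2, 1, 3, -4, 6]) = [-8, -4, -3, 1, 1, 2, 3, 6]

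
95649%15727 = 1287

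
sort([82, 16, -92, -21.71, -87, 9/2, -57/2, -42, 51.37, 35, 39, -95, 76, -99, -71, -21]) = [-99, -95, -92, -87, -71, -42, -57/2, -21.71, -21, 9/2, 16, 35, 39, 51.37, 76, 82]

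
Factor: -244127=-1*13^1*89^1*211^1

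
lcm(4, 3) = 12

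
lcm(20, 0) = 0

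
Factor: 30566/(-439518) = -1 * 3^(-1) * 29^1 * 139^(-1) = -29/417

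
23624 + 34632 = 58256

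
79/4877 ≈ 0.0162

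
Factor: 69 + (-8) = 61^1 = 61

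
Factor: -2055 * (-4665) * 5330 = 2^1 * 3^2 * 5^3 * 13^1 * 41^1 * 137^1 * 311^1 = 51096444750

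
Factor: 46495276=2^2*11623819^1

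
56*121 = 6776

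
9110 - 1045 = 8065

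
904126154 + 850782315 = 1754908469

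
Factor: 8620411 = 17^1 * 47^1 * 10789^1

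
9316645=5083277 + 4233368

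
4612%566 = 84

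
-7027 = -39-6988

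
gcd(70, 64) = 2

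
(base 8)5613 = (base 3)11001110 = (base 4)232023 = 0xb8b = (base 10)2955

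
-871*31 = -27001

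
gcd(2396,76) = 4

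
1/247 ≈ 0.00405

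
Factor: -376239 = -1*3^1*83^1*1511^1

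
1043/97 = 10 + 73/97 ≈ 10.75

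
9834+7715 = 17549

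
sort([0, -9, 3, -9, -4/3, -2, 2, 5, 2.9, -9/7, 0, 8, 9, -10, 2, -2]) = [-10, -9, -9, -2, -2, -4/3, -9/7, 0, 0, 2, 2, 2.9, 3, 5, 8, 9]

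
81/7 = 11 + 4/7≈11.57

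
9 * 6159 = 55431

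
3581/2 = 1790+1/2 = 1790.50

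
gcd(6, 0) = 6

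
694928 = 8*86866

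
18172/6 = 3028 + 2/3 ≈ 3028.67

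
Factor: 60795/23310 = 2^(-1) * 37^(-1) * 193^1 = 193/74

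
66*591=39006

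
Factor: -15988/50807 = -1*2^2*7^1*23^ (-1)*47^ (-2)*571^1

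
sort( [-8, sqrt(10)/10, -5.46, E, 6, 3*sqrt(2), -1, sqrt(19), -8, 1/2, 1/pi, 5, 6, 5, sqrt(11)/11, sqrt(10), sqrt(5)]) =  [-8, -8, -5.46, -1, sqrt(11)/11, sqrt(10)/10, 1/pi, 1/2, sqrt(5), E, sqrt(10), 3*sqrt(2), sqrt(19), 5, 5, 6, 6]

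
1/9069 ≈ 0.000110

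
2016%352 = 256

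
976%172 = 116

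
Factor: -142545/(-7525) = 3^1 * 5^(-1) * 7^(-1) * 13^1 * 17^1 = 663/35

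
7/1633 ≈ 0.00429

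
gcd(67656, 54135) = 3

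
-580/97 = -5 - 95/97 ≈ -5.98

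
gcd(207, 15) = 3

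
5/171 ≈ 0.0292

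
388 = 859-471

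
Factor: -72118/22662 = -1*3^(-2)*107^1*337^1*1259^(-1) = -36059/11331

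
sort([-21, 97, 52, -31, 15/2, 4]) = [-31, -21, 4, 15/2, 52, 97]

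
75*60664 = 4549800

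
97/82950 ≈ 0.00117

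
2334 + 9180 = 11514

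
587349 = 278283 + 309066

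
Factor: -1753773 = -1*3^1*7^1*23^1*3631^1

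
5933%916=437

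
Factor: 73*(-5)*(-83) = 5^1*73^1*83^1 = 30295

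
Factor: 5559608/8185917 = 2^3 * 3^(-1) * 29^(-1) * 37^(-1) * 2543^(-1) * 694951^1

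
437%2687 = 437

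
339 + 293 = 632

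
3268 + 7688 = 10956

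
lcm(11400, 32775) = 262200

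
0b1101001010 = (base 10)842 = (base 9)1135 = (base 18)2ae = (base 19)266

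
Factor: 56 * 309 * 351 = 2^3 * 3^4 * 7^1 * 13^1 * 103^1 = 6073704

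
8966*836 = 7495576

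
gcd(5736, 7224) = 24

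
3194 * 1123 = 3586862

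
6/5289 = 2/1763 ≈ 0.00113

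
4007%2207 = 1800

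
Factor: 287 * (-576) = -1 * 2^6 * 3^2 * 7^1 * 41^1 = -165312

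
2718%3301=2718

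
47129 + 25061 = 72190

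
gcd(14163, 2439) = 3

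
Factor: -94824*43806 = -1*2^4*3^4*7^2*149^1*439^1 = -4153860144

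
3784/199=19+3/199 ≈ 19.02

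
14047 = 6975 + 7072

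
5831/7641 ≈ 0.763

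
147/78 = 1 + 23/26 ≈ 1.88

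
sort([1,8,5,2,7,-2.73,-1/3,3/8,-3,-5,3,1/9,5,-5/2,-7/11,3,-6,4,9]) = [-6,-5,-3,-2.73,-5/2,-7/11,-1/3,1/9,3/8,1,2,3,3,4,5,5,7,8,9]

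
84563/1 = 84563 = 84563.00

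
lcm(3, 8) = 24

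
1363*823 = 1121749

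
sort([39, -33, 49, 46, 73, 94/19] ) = [-33, 94/19, 39, 46, 49, 73] 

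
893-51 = 842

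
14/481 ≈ 0.0291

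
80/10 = 8 = 8.00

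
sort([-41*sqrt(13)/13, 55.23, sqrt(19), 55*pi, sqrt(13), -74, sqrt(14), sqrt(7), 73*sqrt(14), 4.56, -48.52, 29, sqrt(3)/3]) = [-74, -48.52, -41*sqrt(13)/13, sqrt(3)/3, sqrt(7), sqrt(13), sqrt(14), sqrt(19), 4.56, 29, 55.23, 55*pi, 73*sqrt(14)]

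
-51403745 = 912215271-963619016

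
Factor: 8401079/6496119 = 3^(-6)*7^(-1)*19^(-1)*67^(-1)*101^1*223^1*373^1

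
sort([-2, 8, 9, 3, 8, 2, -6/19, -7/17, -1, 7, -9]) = [-9, -2, -1, -7/17, -6/19, 2, 3, 7, 8, 8, 9]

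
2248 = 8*281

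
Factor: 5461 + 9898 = 15359^1 = 15359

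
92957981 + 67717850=160675831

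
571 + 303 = 874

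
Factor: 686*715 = 2^1*5^1*7^3*11^1*13^1 = 490490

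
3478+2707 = 6185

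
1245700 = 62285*20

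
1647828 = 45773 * 36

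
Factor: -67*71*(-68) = 2^2*17^1*67^1*71^1 = 323476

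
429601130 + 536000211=965601341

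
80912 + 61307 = 142219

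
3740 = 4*935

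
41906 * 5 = 209530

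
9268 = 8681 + 587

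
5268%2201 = 866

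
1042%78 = 28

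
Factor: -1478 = -1*2^1*739^1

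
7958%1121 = 111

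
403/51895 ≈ 0.00777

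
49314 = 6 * 8219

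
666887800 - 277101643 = 389786157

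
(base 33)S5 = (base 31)TU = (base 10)929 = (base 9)1242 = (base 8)1641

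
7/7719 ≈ 0.000907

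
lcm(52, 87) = 4524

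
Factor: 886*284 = 2^3*71^1*443^1 = 251624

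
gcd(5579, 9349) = 1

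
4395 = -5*(-879)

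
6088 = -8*(-761)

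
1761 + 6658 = 8419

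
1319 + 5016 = 6335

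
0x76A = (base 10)1898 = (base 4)131222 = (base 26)2L0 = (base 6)12442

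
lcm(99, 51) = 1683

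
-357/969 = -7/19 ≈ -0.368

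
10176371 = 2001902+8174469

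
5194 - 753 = 4441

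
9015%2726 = 837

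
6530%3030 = 470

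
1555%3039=1555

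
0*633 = 0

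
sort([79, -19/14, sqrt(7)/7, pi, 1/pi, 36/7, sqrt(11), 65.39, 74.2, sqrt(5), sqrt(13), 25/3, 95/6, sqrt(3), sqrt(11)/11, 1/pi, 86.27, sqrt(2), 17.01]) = [-19/14, sqrt(11)/11, 1/pi, 1/pi, sqrt(7)/7, sqrt(2), sqrt(3), sqrt(5), pi, sqrt(11), sqrt(13), 36/7, 25/3, 95/6, 17.01, 65.39, 74.2, 79, 86.27]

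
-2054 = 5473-7527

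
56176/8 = 7022 = 7022.00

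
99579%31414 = 5337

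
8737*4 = 34948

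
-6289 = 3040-9329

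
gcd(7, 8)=1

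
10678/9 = 1186 + 4/9 ≈ 1186.44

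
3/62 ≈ 0.0484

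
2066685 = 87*23755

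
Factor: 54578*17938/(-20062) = -1*2^1*7^(-1)*29^1*941^1*1433^(-1)*8969^1 = -489510082/10031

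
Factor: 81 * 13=3^4 * 13^1=1053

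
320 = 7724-7404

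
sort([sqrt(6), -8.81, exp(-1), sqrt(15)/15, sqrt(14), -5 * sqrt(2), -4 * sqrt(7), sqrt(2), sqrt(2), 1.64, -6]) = [-4 * sqrt(7), -8.81, -5 * sqrt(2), -6, sqrt(15)/15, exp(-1), sqrt(2), sqrt(2), 1.64, sqrt(6), sqrt(14)]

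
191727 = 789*243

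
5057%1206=233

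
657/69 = 219/23 ≈ 9.52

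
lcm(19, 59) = 1121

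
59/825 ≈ 0.0715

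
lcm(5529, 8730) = 165870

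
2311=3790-1479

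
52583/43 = 1222 + 37/43 ≈ 1222.86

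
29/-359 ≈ -0.0808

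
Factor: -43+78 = 5^1 * 7^1 = 35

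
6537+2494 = 9031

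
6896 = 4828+2068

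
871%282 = 25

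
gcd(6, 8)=2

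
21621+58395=80016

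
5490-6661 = -1171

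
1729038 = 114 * 15167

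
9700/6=1616+2/3 ≈ 1616.67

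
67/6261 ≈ 0.0107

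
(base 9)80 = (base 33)26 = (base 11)66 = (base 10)72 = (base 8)110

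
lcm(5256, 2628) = 5256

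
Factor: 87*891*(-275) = -1*3^5*5^2*11^2*29^1 = -21317175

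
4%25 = 4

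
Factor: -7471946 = -1*2^1*883^1*4231^1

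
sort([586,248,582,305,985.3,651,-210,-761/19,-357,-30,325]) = [-357,-210,-761/19,-30,248,305,325,582,586,651,985.3]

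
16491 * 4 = 65964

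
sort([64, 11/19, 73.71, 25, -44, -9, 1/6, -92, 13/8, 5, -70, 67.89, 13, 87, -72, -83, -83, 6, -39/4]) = [-92, -83, -83, -72, -70, -44, -39/4, -9, 1/6, 11/19, 13/8, 5, 6, 13, 25, 64, 67.89, 73.71, 87]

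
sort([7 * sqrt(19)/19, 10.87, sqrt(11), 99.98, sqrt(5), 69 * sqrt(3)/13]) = [7 * sqrt(19)/19, sqrt(5), sqrt(11), 69 * sqrt(3)/13, 10.87, 99.98]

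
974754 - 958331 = 16423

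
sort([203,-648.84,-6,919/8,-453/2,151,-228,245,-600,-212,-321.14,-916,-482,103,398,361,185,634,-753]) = [-916,-753,-648.84,-600,-482,-321.14,-228,-453/2,-212,-6,103,919/8,151,185,203,245,361,398,634]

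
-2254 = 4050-6304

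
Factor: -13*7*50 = -1*2^1*5^2*7^1*13^1 = -4550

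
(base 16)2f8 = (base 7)2134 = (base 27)114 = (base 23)1a1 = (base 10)760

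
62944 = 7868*8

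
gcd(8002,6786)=2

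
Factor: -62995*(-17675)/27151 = 5^3*7^1*19^(-1)*43^1*101^1*293^1*1429^(-1) = 1113436625/27151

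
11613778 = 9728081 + 1885697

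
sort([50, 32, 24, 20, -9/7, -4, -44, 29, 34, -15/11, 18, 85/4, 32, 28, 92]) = [-44, -4, -15/11, -9/7, 18, 20, 85/4, 24, 28, 29, 32, 32, 34, 50, 92]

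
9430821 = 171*55151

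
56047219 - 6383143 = 49664076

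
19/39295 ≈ 0.000484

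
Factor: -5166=-1 * 2^1 * 3^2 * 7^1 * 41^1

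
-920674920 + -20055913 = -940730833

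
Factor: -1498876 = -1*2^2*374719^1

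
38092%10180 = 7552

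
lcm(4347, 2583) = 178227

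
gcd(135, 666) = 9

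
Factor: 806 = 2^1*13^1*31^1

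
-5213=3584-8797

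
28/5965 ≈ 0.00469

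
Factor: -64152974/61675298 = -1*523^ (-1)*1381^1*23227^1*58963^ (-1) = -32076487/30837649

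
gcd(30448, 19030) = 3806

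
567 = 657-90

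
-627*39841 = -24980307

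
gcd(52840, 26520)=40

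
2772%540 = 72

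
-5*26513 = -132565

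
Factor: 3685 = 5^1 * 11^1 * 67^1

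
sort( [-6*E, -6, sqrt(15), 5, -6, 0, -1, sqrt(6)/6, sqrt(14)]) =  [-6*E, -6, -6, -1, 0, sqrt(6)/6, sqrt(14), sqrt(15), 5]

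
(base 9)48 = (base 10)44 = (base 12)38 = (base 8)54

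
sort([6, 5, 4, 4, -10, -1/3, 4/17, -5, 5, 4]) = [-10, -5, -1/3, 4/17, 4, 4, 4, 5, 5, 6]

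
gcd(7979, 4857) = 1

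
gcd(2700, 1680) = 60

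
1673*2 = 3346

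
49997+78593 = 128590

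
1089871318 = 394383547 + 695487771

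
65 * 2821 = 183365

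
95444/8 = 11930+1/2 = 11930.50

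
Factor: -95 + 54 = -1*41^1 = -41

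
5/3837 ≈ 0.00130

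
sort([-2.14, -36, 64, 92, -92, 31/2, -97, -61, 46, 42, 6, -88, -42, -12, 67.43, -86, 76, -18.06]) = [-97, -92, -88, -86, -61, -42, -36, -18.06, -12, -2.14, 6, 31/2, 42, 46, 64, 67.43, 76, 92]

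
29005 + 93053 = 122058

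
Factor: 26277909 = 3^1 * 7^1 * 1251329^1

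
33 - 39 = -6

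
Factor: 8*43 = 2^3*43^1 = 344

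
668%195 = 83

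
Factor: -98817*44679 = -1*3^2*53^1*281^1*32939^1 = -4415044743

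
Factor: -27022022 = -1 * 2^1 * 13511011^1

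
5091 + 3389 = 8480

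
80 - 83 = -3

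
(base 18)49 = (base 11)74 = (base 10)81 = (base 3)10000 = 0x51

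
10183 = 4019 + 6164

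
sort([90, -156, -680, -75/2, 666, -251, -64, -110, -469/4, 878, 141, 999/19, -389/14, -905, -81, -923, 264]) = [-923, -905, -680, -251, -156, -469/4, -110, -81, -64, -75/2, -389/14, 999/19, 90, 141, 264, 666, 878]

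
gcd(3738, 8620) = 2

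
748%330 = 88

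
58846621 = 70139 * 839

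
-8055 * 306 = -2464830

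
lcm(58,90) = 2610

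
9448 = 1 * 9448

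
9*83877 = 754893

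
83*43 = 3569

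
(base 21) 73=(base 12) 106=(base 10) 150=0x96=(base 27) 5f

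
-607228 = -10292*59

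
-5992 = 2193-8185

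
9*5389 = 48501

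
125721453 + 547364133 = 673085586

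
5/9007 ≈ 0.000555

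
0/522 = 0 = 0.00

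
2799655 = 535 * 5233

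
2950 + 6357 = 9307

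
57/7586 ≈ 0.00751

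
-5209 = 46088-51297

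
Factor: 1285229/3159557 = 11^1*31^1*3769^1*3159557^(-1)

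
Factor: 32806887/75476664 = 2^(-3) * 3^(-2) * 19^(-1) * 53^(-1) * 347^(-1) * 10935629^1 = 10935629/25158888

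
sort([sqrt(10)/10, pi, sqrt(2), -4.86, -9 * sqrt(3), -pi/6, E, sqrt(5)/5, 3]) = [-9 * sqrt(3), -4.86, -pi/6, sqrt(10)/10, sqrt(5)/5, sqrt(2), E, 3, pi]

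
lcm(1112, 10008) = 10008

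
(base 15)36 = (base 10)51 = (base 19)2d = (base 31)1k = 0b110011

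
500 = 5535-5035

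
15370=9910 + 5460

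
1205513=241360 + 964153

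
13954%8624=5330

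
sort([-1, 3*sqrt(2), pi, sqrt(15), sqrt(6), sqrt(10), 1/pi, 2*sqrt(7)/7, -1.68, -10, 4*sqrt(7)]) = [-10, -1.68, -1, 1/pi, 2*sqrt(7)/7, sqrt(6), pi, sqrt(10), sqrt(15), 3*sqrt(2), 4*sqrt(7)]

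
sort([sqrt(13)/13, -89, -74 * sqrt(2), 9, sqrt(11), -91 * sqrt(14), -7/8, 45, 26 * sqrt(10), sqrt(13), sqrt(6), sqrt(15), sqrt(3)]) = [-91 * sqrt(14), -74 * sqrt(2), -89, -7/8, sqrt(13)/13, sqrt(3), sqrt(6), sqrt(11), sqrt(13), sqrt(15), 9, 45, 26 * sqrt(10)]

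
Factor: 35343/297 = 7^1 * 17^1 = 119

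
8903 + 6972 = 15875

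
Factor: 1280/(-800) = -1*2^3*5^(-1) = -8/5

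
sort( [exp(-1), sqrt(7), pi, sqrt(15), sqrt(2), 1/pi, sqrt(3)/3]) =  [1/pi, exp(-1), sqrt(3)/3, sqrt(2), sqrt(7), pi, sqrt(15)]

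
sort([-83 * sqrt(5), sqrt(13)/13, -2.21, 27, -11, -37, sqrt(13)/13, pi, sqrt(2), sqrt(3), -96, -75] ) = [-83 * sqrt(5), -96, -75, -37, -11, -2.21, sqrt(13)/13, sqrt(13)/13, sqrt(2), sqrt(3), pi, 27] 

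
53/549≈0.0965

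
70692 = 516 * 137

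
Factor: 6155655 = 3^1 * 5^1 * 11^1 * 37307^1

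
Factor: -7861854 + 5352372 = -1 * 2^1 * 3^1 * 19^1 * 22013^1 = -2509482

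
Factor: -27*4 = -1*2^2*3^3 = -108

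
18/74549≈0.000241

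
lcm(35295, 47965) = 1870635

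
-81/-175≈0.463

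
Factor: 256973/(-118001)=-1*13^(-1)*29^(-1)*821^1=-821/377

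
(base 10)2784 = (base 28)3fc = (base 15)c59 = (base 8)5340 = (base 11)2101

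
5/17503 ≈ 0.000286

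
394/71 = 5 + 39/71 ≈ 5.55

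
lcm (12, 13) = 156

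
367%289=78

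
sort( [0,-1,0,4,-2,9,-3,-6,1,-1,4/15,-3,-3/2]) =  [-6,-3,-3,-2,-3/2,-1,-1,0,0,4/15,1,4,9]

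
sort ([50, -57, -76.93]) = [-76.93, -57, 50]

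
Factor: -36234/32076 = -1*2^(-1)*3^(-3)*61^1 = -61/54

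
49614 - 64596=-14982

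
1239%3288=1239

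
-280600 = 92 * (-3050)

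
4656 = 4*1164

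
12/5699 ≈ 0.00211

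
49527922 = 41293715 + 8234207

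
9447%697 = 386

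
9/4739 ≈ 0.00190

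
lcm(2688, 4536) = 72576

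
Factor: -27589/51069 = -1*3^(-1)*29^(-1)*47^1 = -47/87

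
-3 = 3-6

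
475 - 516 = -41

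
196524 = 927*212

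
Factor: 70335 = 3^3*5^1*521^1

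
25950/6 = 4325 = 4325.00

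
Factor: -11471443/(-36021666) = 2^(-1) * 3^(-1) * 29^1 * 37^1 * 109^(-1) * 10691^1 * 55079^(-1)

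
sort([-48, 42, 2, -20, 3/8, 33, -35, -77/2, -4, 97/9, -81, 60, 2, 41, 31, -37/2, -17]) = [-81, -48, -77/2, -35, -20, -37/2, -17, -4, 3/8, 2, 2, 97/9, 31, 33, 41, 42, 60]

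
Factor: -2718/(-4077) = 2^1 * 3^(-1) = 2/3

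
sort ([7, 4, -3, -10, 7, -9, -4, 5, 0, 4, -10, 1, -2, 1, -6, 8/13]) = [-10, -10, -9, -6, -4, -3, -2, 0, 8/13, 1, 1, 4, 4, 5, 7, 7]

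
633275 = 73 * 8675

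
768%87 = 72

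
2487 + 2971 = 5458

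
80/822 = 40/411 ≈ 0.0973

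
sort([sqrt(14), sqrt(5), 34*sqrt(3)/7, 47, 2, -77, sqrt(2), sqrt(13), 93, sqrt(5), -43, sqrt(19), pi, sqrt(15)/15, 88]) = [-77, -43, sqrt(15)/15, sqrt(2), 2, sqrt(5), sqrt(5), pi, sqrt(13), sqrt(14), sqrt(19), 34*sqrt(3)/7, 47, 88, 93]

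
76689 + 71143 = 147832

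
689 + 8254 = 8943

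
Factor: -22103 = -1 * 23^1 * 31^2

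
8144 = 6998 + 1146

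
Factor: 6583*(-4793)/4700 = -1*2^(-2)*5^(-2)*29^1*47^(-1)*227^1*4793^1 = -31552319/4700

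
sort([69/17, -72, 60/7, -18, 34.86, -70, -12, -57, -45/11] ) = [-72, -70, -57, -18, -12, -45/11, 69/17, 60/7, 34.86] 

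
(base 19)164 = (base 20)13j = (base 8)737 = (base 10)479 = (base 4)13133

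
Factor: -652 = -1*2^2*163^1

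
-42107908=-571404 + -41536504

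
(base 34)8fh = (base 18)1c31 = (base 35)7ya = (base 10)9775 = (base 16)262f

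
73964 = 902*82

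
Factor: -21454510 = -1*2^1*5^1*7^1*11^2*17^1*149^1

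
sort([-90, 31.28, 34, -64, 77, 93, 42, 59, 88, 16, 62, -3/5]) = [-90, -64, -3/5, 16, 31.28, 34, 42, 59, 62, 77, 88, 93]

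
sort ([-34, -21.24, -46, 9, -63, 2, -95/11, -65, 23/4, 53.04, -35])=[-65, -63, -46, -35, -34, -21.24, -95/11, 2, 23/4, 9, 53.04]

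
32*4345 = 139040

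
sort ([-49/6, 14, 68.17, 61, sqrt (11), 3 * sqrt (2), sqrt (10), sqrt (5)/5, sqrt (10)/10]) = [-49/6, sqrt (10)/10, sqrt (5)/5, sqrt (10), sqrt (11), 3 * sqrt (2), 14, 61, 68.17]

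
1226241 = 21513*57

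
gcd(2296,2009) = 287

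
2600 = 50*52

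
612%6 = 0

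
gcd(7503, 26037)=3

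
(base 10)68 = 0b1000100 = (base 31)26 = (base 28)2c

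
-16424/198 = -8212/99 ≈ -82.95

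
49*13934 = 682766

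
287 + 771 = 1058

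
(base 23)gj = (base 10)387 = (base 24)g3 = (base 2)110000011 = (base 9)470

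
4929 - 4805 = 124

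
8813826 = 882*9993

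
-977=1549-2526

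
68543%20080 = 8303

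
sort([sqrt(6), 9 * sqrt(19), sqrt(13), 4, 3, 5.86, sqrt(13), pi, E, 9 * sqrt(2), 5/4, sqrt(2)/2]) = [sqrt(2)/2, 5/4, sqrt(6), E, 3, pi, sqrt(13), sqrt(13), 4, 5.86, 9 * sqrt(2), 9 * sqrt(19)]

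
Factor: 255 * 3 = 3^2 * 5^1 * 17^1 = 765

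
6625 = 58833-52208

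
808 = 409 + 399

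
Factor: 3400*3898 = 2^4*5^2*17^1*1949^1 = 13253200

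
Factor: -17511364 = -1 * 2^2 * 13^1 * 336757^1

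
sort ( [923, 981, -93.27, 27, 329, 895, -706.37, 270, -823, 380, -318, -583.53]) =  [-823, -706.37, -583.53, -318, -93.27, 27, 270, 329, 380, 895, 923, 981]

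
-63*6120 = -385560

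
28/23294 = 14/11647 ≈ 0.00120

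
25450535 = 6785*3751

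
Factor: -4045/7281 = -1*3^(-2)*5^1 = -5/9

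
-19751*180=-3555180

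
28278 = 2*14139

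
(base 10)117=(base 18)69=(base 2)1110101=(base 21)5c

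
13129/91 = 144 + 25/91 ≈ 144.27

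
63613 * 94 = 5979622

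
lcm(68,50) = 1700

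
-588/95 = -6 - 18/95 ≈ -6.19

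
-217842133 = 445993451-663835584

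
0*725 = 0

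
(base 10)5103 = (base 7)20610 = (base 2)1001111101111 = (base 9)7000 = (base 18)fd9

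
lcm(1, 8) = 8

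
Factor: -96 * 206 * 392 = -1 * 2^9 * 3^1 * 7^2 * 103^1 = -7752192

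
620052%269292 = 81468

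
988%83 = 75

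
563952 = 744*758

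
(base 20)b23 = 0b1000101011011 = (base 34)3sn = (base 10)4443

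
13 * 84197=1094561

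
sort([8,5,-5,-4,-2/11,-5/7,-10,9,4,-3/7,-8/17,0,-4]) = [-10,-5,-4,-4,-5/7,-8/17,-3/7,-2/11,0,4,5,8,9]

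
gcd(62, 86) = 2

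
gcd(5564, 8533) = 1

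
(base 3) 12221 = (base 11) 136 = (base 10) 160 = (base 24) 6g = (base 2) 10100000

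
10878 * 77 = 837606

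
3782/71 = 53 + 19/71 ≈ 53.27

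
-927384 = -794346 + -133038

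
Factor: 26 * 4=2^3 * 13^1=104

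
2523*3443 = 8686689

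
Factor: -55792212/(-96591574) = 2^1 * 3^1 * 7^1 * 449^(-1) * 107563^(-1) * 664193^1 = 27896106/48295787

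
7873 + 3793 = 11666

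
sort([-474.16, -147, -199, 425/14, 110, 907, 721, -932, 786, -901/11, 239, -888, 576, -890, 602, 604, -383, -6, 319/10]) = [-932, -890, -888, -474.16, -383, -199, -147, -901/11, -6, 425/14, 319/10, 110, 239, 576, 602, 604, 721, 786, 907]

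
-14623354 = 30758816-45382170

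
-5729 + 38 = -5691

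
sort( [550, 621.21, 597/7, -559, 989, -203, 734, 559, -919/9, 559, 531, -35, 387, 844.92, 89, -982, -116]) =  [-982, -559, -203, -116, -919/9, -35, 597/7, 89, 387, 531, 550, 559, 559, 621.21, 734, 844.92, 989]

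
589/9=65+4/9 ≈ 65.44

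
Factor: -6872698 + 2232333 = -1*5^1*23^1*40351^1 = -4640365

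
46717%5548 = 2333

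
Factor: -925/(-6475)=7^(-1)=1/7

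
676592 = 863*784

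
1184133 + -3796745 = -2612612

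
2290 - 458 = 1832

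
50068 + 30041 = 80109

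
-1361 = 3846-5207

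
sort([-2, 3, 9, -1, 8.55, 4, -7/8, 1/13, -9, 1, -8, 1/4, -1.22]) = [-9, -8, -2, -1.22, -1, -7/8, 1/13, 1/4, 1, 3, 4, 8.55, 9]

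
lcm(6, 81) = 162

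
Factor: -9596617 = -1 * 9596617^1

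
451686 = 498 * 907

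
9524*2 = 19048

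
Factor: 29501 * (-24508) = -1 * 2^2 * 11^1 * 557^1 * 29501^1 = -723010508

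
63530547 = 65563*969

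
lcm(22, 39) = 858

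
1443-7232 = -5789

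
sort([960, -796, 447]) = [-796, 447, 960]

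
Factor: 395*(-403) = -1*5^1*13^1*31^1*79^1 = -159185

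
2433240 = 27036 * 90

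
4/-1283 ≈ -0.00312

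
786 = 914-128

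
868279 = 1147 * 757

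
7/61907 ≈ 0.000113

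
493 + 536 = 1029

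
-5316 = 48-5364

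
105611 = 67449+38162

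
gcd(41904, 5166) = 18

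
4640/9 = 515+5/9 ≈ 515.56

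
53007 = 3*17669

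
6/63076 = 3/31538 ≈ 0.0000951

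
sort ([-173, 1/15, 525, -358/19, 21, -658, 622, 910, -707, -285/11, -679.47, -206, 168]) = [-707, -679.47, -658, -206, -173, -285/11, -358/19, 1/15, 21, 168, 525, 622, 910]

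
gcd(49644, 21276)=7092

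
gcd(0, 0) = 0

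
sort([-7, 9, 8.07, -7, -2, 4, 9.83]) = [-7, -7, -2, 4, 8.07, 9, 9.83]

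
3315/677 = 4 + 607/677≈4.90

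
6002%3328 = 2674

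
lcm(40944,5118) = 40944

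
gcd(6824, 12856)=8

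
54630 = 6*9105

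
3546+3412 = 6958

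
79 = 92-13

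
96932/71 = 1365 + 17/71 ≈ 1365.24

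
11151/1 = 11151 = 11151.00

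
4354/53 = 82 + 8/53 ≈ 82.15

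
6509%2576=1357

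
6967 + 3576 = 10543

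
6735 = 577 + 6158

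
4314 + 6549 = 10863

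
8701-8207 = 494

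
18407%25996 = 18407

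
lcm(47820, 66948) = 334740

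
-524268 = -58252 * 9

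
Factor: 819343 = 7^1 * 67^1 * 1747^1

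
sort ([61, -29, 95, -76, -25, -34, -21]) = [-76, -34, -29, -25, -21, 61, 95]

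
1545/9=171 + 2/3 ≈ 171.67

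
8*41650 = 333200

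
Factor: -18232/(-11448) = 3^(-3)*43^1 = 43/27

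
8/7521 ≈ 0.00106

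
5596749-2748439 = 2848310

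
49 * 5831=285719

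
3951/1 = 3951 = 3951.00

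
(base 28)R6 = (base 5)11022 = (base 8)1372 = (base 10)762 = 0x2FA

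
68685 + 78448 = 147133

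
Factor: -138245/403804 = -1 * 2^ (-2) * 5^1 * 43^1 * 157^ (-1) = -215/628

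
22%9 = 4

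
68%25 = 18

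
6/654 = 1/109 ≈ 0.00917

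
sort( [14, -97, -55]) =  [-97, -55, 14]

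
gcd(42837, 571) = 1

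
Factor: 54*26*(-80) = -1*2^6*3^3*5^1*13^1 = -112320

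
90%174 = 90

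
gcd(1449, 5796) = 1449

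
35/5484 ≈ 0.00638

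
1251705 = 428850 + 822855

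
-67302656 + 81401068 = 14098412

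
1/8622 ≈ 0.000116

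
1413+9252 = 10665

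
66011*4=264044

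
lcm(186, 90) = 2790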